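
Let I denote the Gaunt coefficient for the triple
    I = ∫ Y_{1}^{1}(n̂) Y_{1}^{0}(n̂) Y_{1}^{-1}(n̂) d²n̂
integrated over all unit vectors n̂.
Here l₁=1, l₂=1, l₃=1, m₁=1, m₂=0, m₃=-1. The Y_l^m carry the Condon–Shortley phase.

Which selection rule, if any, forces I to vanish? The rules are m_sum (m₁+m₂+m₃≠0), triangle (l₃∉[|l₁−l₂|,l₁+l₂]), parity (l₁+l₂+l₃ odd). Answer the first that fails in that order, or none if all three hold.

azimuthal sum: 1 + 0 − 1 = 0  ✓
0 ≤ 1 ≤ 2 (triangle on l)  ✓
L = 1 + 1 + 1 = 3 (odd)  ✗

parity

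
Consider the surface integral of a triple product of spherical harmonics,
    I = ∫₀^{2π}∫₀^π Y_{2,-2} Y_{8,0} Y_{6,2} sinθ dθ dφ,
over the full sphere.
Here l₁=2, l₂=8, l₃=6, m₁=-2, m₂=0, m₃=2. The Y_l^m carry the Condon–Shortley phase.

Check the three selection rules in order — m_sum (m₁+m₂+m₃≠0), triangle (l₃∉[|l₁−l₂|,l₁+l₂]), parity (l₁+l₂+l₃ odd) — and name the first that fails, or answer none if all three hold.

none

azimuthal sum: -2 + 0 + 2 = 0  ✓
6 ≤ 6 ≤ 10 (triangle on l)  ✓
L = 2 + 8 + 6 = 16 (even)  ✓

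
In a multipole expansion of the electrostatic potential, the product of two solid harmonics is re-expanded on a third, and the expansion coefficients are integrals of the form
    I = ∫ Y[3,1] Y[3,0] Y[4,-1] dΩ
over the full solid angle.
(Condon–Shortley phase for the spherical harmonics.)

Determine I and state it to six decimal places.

-0.099323

m-sum 0 ✓  L=10 even ✓  0≤4≤6 ✓
Π(2lᵢ+1) = 7×7×9 = 441
triangle coeff Δ(3,3,4) = 1/34650
Σ_t [0,2]: t=0:+1/72 t=1:−1/16 t=2:+1/72 = -5/144
(3j)²=2/77 [(3 3 4; 0 0 0)], sign=-1
Σ_t [0,2]: t=0:+1/48 t=1:−1/24 t=2:+1/288 = -5/288
(3j)²=5/462 [(3 3 4; 1 0 -1)], sign=+1
⇒ 4πI² = 15/121
I = (-1)√(15/121/(4π)) = -0.09932258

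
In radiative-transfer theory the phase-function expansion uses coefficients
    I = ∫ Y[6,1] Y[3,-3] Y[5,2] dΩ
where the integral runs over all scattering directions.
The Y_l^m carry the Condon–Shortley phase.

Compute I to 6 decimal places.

m-sum 0 ✓  L=14 even ✓  3≤5≤9 ✓
Π(2lᵢ+1) = 13×7×11 = 1001
triangle coeff Δ(6,3,5) = 1/675675
Σ_t [1,3]: t=1:−1/8640 t=2:+1/2304 t=3:−1/8640 = 7/34560
(3j)²=7/429 [(6 3 5; 0 0 0)], sign=-1
Σ_t [0,0]: t=0:+1/34560 = 1/34560
(3j)²=7/429 [(6 3 5; 1 -3 2)], sign=-1
⇒ 4πI² = 343/1287
I = (+1)√(343/1287/(4π)) = 0.14563067

0.145631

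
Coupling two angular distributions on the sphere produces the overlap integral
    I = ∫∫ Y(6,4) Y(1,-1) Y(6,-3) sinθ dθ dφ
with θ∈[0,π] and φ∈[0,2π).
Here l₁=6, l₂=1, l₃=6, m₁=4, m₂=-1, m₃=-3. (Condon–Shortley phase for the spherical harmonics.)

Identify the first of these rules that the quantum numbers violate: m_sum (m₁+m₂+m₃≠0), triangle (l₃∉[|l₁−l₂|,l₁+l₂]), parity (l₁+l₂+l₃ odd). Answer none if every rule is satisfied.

parity

Σmᵢ = 0  ✓
l₃∈[|l₁−l₂|,l₁+l₂]=[5,7], have l₃=6  ✓
Σlᵢ = 13 ⇒ odd  ✗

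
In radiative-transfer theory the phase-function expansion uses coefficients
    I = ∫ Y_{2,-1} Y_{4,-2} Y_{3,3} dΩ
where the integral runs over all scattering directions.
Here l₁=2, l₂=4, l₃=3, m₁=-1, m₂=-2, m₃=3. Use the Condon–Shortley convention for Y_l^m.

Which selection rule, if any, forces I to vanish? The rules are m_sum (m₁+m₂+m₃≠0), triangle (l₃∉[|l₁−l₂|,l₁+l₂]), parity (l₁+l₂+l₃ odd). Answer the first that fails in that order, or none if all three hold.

parity

Σmᵢ = 0  ✓
l₃∈[|l₁−l₂|,l₁+l₂]=[2,6], have l₃=3  ✓
Σlᵢ = 9 ⇒ odd  ✗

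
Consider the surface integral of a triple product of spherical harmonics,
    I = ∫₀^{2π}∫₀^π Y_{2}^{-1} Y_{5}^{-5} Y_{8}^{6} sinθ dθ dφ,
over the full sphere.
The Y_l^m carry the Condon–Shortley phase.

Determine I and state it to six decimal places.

0.000000

l₃=8 ∉ [3,7] — triangle fails ⇒ I = 0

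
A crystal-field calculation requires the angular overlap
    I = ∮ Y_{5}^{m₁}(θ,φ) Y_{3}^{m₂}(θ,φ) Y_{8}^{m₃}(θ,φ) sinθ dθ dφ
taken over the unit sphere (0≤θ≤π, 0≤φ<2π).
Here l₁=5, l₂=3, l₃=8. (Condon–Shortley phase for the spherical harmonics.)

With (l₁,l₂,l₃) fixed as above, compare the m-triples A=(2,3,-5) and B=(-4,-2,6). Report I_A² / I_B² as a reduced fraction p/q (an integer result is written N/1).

3/7

l's match ⇒ only the (l;m) 3-j factors differ between A and B.
A: triangle coeff Δ(5,3,8) = 1/136136; Σ_t [0,0]: t=0:+1/21772800 = 1/21772800; (3j)²=3/238 [(5 3 8; 2 3 -5)], sign=-1
B: triangle coeff Δ(5,3,8) = 1/136136; Σ_t [0,0]: t=0:+1/43545600 = 1/43545600; (3j)²=1/34 [(5 3 8; -4 -2 6)], sign=+1
I_A²/I_B² = (3/238)/(1/34) = 3/7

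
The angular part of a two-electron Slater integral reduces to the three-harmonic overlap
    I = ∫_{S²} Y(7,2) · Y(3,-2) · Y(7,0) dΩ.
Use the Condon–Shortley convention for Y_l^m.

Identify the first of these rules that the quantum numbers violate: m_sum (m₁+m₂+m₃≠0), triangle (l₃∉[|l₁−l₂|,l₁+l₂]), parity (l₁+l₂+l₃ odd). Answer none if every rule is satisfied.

m₁+m₂+m₃ = 2 − 2 + 0 = 0  ✓
triangle: |7−3|=4 ≤ l₃=7 ≤ 7+3=10  ✓
parity: l₁+l₂+l₃ = 17 is odd  ✗

parity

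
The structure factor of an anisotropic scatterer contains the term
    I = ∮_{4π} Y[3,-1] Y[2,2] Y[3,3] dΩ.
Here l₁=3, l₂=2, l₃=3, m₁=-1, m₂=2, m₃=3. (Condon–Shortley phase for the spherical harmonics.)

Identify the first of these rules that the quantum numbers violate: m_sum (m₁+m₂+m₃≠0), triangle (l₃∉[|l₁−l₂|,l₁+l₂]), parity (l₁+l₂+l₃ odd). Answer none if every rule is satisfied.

azimuthal sum: -1 + 2 + 3 = 4  ✗
1 ≤ 3 ≤ 5 (triangle on l)
L = 3 + 2 + 3 = 8 (even)

m_sum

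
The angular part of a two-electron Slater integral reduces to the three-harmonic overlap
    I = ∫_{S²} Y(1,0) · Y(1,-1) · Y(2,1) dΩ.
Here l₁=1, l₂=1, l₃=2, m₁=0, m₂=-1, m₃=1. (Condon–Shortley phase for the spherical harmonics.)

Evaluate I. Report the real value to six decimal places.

Checks pass: Σm=0; 4 even; l₃=2∈[0,2].
(2·1+1)(2·1+1)(2·2+1) = 45
Δ: 0! 2! 2! / 5! → 1/30
sum: t=0:+1/1 = 1/1
3j²(1 1 2; 0 0 0) = Δ·Π!·Σ² = 2/15  (sign +1)
sum: t=0:+1/2 = 1/2
3j²(1 1 2; 0 -1 1) = Δ·Π!·Σ² = 1/10  (sign -1)
combine: 4πI² = 45·2/15·1/10 = 3/5
take √, sign -1: I = -0.21850969

-0.218510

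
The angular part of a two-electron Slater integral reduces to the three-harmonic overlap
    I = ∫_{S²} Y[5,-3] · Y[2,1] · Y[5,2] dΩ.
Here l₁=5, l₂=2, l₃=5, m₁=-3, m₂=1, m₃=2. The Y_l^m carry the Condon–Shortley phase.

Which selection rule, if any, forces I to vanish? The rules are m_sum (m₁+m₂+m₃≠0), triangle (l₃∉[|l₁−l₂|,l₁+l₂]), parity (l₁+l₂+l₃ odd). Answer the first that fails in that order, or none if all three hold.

none

azimuthal sum: -3 + 1 + 2 = 0  ✓
3 ≤ 5 ≤ 7 (triangle on l)  ✓
L = 5 + 2 + 5 = 12 (even)  ✓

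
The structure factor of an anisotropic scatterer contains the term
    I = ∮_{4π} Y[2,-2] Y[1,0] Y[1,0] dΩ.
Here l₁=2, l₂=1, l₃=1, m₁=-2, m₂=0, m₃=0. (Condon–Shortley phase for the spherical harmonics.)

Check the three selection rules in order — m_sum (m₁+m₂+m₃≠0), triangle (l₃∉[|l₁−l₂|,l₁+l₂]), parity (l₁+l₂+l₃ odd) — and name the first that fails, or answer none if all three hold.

m₁+m₂+m₃ = -2 + 0 + 0 = -2  ✗
triangle: |2−1|=1 ≤ l₃=1 ≤ 2+1=3
parity: l₁+l₂+l₃ = 4 is even

m_sum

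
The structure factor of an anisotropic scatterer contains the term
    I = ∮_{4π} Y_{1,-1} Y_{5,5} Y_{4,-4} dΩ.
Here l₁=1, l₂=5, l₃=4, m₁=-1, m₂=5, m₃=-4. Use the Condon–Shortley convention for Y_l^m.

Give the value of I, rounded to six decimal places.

Checks pass: Σm=0; 10 even; l₃=4∈[4,6].
(2·1+1)(2·5+1)(2·4+1) = 297
Δ: 2! 0! 8! / 11! → 1/495
sum: t=1:−1/576 = -1/576
3j²(1 5 4; 0 0 0) = Δ·Π!·Σ² = 5/99  (sign -1)
sum: t=2:+1/80640 = 1/80640
3j²(1 5 4; -1 5 -4) = Δ·Π!·Σ² = 1/11  (sign +1)
combine: 4πI² = 297·5/99·1/11 = 15/11
take √, sign -1: I = -0.32941575

-0.329416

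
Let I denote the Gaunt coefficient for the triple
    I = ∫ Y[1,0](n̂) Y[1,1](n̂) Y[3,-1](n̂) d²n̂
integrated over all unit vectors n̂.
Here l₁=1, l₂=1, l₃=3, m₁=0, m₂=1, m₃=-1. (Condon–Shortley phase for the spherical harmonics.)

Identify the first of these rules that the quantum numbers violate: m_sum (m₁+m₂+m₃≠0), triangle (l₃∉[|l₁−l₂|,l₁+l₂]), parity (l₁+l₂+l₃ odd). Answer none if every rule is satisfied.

triangle

m₁+m₂+m₃ = 0 + 1 − 1 = 0  ✓
triangle: |1−1|=0 ≤ l₃=3 ≤ 1+1=2  ✗
parity: l₁+l₂+l₃ = 5 is odd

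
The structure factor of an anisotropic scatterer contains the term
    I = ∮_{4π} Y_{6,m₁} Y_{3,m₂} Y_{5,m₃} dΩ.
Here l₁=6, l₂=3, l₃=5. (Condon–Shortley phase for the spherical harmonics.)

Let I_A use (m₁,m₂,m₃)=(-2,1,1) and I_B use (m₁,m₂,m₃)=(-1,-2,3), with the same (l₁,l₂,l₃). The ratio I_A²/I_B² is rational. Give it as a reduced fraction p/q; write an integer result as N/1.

21/32

Same 6,3,5: normalisation and zero-m 3j drop out of the ratio.
A: Δ: 4! 8! 2! / 15! → 1/675675; sum: t=2:+1/11520 t=3:−1/4320 t=4:+1/27648 = -1/9216; 3j²(6 3 5; -2 1 1) = Δ·Π!·Σ² = 2/143  (sign -1)
B: Δ: 4! 8! 2! / 15! → 1/675675; sum: t=0:+1/120960 t=1:−1/17280 = -1/20160; 3j²(6 3 5; -1 -2 3) = Δ·Π!·Σ² = 64/3003  (sign -1)
I_A²/I_B² = (2/143)/(64/3003) = 21/32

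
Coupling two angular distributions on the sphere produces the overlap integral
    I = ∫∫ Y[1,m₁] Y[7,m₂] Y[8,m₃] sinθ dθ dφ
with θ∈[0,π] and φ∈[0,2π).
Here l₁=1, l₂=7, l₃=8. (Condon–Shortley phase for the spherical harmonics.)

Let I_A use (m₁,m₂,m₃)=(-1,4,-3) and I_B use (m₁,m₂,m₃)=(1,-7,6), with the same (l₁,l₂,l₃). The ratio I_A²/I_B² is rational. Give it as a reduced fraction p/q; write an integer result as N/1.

Shared (l₁,l₂,l₃)=(1,7,8): N and (l;000)² cancel in I_A²/I_B².
A: Δ = 0!·2!·14!/17! = 1/2040; Racah Σ t=0..0: t=0:+1/479001600 = 1/479001600; ⇒ 3j(1 7 8; -1 4 -3)² = 1/204, sgn -1
B: Δ = 0!·2!·14!/17! = 1/2040; Racah Σ t=0..0: t=0:+1/174356582400 = 1/174356582400; ⇒ 3j(1 7 8; 1 -7 6)² = 1/2040, sgn +1
I_A²/I_B² = (1/204)/(1/2040) = 10/1

10/1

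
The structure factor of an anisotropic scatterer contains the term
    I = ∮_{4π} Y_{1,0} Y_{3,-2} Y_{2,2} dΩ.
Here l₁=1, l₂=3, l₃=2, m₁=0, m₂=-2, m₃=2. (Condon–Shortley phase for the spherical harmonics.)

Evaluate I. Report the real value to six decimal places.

0.184674

Checks pass: Σm=0; 6 even; l₃=2∈[2,4].
(2·1+1)(2·3+1)(2·2+1) = 105
Δ: 2! 0! 4! / 7! → 1/105
sum: t=1:−1/4 = -1/4
3j²(1 3 2; 0 0 0) = Δ·Π!·Σ² = 3/35  (sign -1)
sum: t=1:−1/24 = -1/24
3j²(1 3 2; 0 -2 2) = Δ·Π!·Σ² = 1/21  (sign -1)
combine: 4πI² = 105·3/35·1/21 = 3/7
take √, sign +1: I = 0.18467439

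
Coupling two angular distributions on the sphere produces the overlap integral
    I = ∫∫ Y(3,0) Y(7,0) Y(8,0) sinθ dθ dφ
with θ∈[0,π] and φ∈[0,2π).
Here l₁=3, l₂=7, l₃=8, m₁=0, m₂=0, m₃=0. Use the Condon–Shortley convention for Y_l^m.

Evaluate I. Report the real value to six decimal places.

0.143054

Checks pass: Σm=0; 18 even; l₃=8∈[4,10].
(2·3+1)(2·7+1)(2·8+1) = 1785
Δ: 2! 4! 12! / 19! → 1/5290740
sum: t=0:+1/7257600 t=1:−1/2073600 t=2:+1/7257600 = -1/4838400
3j²(3 7 8; 0 0 0) = Δ·Π!·Σ² = 252/20995  (sign -1)
(m-triple is (0,0,0) — same symbol as above.)
combine: 4πI² = 1785·252/20995·252/20995 = 1333584/5185765
take √, sign +1: I = 0.14305362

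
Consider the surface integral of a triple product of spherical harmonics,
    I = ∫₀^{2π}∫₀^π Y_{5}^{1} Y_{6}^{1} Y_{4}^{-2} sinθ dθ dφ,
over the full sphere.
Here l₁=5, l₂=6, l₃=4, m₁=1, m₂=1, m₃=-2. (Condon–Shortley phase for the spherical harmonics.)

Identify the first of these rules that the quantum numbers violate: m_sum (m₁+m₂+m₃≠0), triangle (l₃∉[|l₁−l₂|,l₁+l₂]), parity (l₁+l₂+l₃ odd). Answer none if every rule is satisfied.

Σmᵢ = 0  ✓
l₃∈[|l₁−l₂|,l₁+l₂]=[1,11], have l₃=4  ✓
Σlᵢ = 15 ⇒ odd  ✗

parity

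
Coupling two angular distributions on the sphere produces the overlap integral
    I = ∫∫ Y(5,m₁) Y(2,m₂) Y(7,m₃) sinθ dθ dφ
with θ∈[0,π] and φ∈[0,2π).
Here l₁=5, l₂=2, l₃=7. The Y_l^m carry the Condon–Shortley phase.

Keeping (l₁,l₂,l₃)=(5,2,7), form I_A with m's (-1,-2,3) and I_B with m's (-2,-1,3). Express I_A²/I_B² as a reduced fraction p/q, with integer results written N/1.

7/16

Shared (l₁,l₂,l₃)=(5,2,7): N and (l;000)² cancel in I_A²/I_B².
A: Δ = 0!·10!·4!/15! = 1/15015; Racah Σ t=0..0: t=0:+1/414720 = 1/414720; ⇒ 3j(5 2 7; -1 -2 3)² = 2/143, sgn +1
B: Δ = 0!·10!·4!/15! = 1/15015; Racah Σ t=0..0: t=0:+1/181440 = 1/181440; ⇒ 3j(5 2 7; -2 -1 3)² = 32/1001, sgn +1
I_A²/I_B² = (2/143)/(32/1001) = 7/16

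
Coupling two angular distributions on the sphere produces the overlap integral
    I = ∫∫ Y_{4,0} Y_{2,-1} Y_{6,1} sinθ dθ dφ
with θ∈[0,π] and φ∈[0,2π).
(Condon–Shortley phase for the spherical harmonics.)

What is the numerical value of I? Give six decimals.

-0.210395

Checks pass: Σm=0; 12 even; l₃=6∈[2,6].
(2·4+1)(2·2+1)(2·6+1) = 585
Δ: 0! 8! 4! / 13! → 1/6435
sum: t=0:+1/2304 = 1/2304
3j²(4 2 6; 0 0 0) = Δ·Π!·Σ² = 5/143  (sign +1)
sum: t=0:+1/3456 = 1/3456
3j²(4 2 6; 0 -1 1) = Δ·Π!·Σ² = 35/1287  (sign -1)
combine: 4πI² = 585·5/143·35/1287 = 875/1573
take √, sign -1: I = -0.21039467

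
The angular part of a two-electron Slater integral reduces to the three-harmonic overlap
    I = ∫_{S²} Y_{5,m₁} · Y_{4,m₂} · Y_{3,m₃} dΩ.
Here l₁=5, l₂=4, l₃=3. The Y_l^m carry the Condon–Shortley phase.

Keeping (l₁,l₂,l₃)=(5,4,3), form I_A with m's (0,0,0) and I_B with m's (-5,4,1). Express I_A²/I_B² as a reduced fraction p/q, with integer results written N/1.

l's match ⇒ only the (l;m) 3-j factors differ between A and B.
A: triangle coeff Δ(5,4,3) = 1/180180; Σ_t [2,4]: t=2:+1/576 t=3:−1/144 t=4:+1/576 = -1/288; (3j)²=20/1001 [(5 4 3; 0 0 0)], sign=+1
B: triangle coeff Δ(5,4,3) = 1/180180; Σ_t [6,6]: t=6:+1/34560 = 1/34560; (3j)²=14/429 [(5 4 3; -5 4 1)], sign=+1
I_A²/I_B² = (20/1001)/(14/429) = 30/49

30/49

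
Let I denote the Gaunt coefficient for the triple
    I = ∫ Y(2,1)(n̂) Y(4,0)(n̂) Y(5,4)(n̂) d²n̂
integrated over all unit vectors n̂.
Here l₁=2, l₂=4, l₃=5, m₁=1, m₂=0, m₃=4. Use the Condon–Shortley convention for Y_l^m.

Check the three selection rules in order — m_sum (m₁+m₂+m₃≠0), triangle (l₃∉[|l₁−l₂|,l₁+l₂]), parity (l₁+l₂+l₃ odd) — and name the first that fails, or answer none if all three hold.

m_sum

m₁+m₂+m₃ = 1 + 0 + 4 = 5  ✗
triangle: |2−4|=2 ≤ l₃=5 ≤ 2+4=6
parity: l₁+l₂+l₃ = 11 is odd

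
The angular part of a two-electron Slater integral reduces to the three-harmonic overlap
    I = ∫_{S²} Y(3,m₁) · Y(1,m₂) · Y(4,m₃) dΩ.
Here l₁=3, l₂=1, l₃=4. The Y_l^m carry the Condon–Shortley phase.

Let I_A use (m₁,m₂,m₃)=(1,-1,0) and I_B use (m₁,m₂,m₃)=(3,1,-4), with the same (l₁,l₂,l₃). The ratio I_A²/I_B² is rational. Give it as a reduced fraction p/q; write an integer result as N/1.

3/14

Same 3,1,4: normalisation and zero-m 3j drop out of the ratio.
A: Δ: 0! 6! 2! / 9! → 1/252; sum: t=0:+1/96 = 1/96; 3j²(3 1 4; 1 -1 0) = Δ·Π!·Σ² = 1/42  (sign +1)
B: Δ: 0! 6! 2! / 9! → 1/252; sum: t=0:+1/1440 = 1/1440; 3j²(3 1 4; 3 1 -4) = Δ·Π!·Σ² = 1/9  (sign +1)
I_A²/I_B² = (1/42)/(1/9) = 3/14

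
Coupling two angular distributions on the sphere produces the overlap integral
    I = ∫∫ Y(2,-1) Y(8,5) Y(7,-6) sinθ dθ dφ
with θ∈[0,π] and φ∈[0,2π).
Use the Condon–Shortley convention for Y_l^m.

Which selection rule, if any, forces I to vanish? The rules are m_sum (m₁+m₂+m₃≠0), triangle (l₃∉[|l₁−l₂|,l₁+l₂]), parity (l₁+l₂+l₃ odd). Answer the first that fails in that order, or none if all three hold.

m_sum

m₁+m₂+m₃ = -1 + 5 − 6 = -2  ✗
triangle: |2−8|=6 ≤ l₃=7 ≤ 2+8=10
parity: l₁+l₂+l₃ = 17 is odd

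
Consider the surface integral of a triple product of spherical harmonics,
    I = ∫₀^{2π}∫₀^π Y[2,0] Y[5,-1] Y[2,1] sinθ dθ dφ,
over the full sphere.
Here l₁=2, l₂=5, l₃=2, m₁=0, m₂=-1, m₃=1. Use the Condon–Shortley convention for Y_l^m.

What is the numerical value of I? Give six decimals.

0.000000

l₃=2 ∉ [3,7] — triangle fails ⇒ I = 0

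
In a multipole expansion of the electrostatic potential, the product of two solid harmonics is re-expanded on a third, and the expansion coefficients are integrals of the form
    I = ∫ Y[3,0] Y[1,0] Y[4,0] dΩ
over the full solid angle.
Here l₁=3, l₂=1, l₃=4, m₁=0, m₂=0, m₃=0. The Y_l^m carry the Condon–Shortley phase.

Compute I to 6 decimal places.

Rules hold: Σm=0, L=8 even, 2≤4≤4.
N = 7·3·9 = 189
Δ = 0!·6!·2!/9! = 1/252
Racah Σ t=0..0: t=0:+1/36 = 1/36
⇒ 3j(3 1 4; 0 0 0)² = 4/63, sgn +1
(m-triple is (0,0,0) — same symbol as above.)
4πI² = N·(3j₀)²·(3jₘ)² = 16/21
I = +1·√(0.761905/4π) = 0.24623252

0.246233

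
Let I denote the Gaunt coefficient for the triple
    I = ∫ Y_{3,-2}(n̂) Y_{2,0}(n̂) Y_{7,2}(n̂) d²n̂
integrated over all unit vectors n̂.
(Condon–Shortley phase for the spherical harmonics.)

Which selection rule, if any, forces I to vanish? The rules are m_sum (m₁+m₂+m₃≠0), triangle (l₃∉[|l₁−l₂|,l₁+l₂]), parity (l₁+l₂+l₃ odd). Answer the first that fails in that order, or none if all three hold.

Σmᵢ = 0  ✓
l₃∈[|l₁−l₂|,l₁+l₂]=[1,5], have l₃=7  ✗
Σlᵢ = 12 ⇒ even

triangle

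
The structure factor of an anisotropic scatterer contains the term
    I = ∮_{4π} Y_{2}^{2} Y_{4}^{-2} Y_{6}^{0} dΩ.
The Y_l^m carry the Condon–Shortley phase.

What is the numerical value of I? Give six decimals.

Rules hold: Σm=0, L=12 even, 2≤6≤6.
N = 5·9·13 = 585
Δ = 0!·4!·8!/13! = 1/6435
Racah Σ t=0..0: t=0:+1/2304 = 1/2304
⇒ 3j(2 4 6; 0 0 0)² = 5/143, sgn +1
Racah Σ t=0..0: t=0:+1/34560 = 1/34560
⇒ 3j(2 4 6; 2 -2 0)² = 1/429, sgn +1
4πI² = N·(3j₀)²·(3jₘ)² = 75/1573
I = +1·√(0.0476796/4π) = 0.06159725

0.061597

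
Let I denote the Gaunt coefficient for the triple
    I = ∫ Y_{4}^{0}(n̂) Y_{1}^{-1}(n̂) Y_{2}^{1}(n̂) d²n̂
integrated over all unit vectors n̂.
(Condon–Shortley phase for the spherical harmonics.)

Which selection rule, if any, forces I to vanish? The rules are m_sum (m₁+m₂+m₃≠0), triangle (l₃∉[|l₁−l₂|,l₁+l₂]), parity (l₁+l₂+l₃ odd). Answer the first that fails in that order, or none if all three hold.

m₁+m₂+m₃ = 0 − 1 + 1 = 0  ✓
triangle: |4−1|=3 ≤ l₃=2 ≤ 4+1=5  ✗
parity: l₁+l₂+l₃ = 7 is odd

triangle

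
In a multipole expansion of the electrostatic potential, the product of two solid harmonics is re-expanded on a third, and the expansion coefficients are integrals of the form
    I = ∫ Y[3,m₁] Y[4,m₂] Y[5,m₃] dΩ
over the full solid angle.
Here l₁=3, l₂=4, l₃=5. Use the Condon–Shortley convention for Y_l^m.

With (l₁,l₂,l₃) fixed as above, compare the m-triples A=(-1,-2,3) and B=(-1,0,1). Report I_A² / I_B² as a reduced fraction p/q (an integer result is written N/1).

Shared (l₁,l₂,l₃)=(3,4,5): N and (l;000)² cancel in I_A²/I_B².
A: Δ = 2!·4!·6!/13! = 1/180180; Racah Σ t=0..2: t=0:+1/2304 t=1:−1/720 t=2:+1/5760 = -1/1280; ⇒ 3j(3 4 5; -1 -2 3)² = 27/1430, sgn -1
B: Δ = 2!·4!·6!/13! = 1/180180; Racah Σ t=0..2: t=0:+1/2304 t=1:−1/216 t=2:+1/384 = -11/6912; ⇒ 3j(3 4 5; -1 0 1)² = 11/1638, sgn -1
I_A²/I_B² = (27/1430)/(11/1638) = 1701/605

1701/605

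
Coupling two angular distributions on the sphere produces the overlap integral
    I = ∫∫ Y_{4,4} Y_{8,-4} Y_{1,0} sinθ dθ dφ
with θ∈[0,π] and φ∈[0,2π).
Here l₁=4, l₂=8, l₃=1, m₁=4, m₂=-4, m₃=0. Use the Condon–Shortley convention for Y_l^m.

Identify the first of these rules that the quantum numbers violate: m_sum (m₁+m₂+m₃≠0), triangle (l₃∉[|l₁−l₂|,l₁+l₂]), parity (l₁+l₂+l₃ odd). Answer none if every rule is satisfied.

azimuthal sum: 4 − 4 + 0 = 0  ✓
4 ≤ 1 ≤ 12 (triangle on l)  ✗
L = 4 + 8 + 1 = 13 (odd)

triangle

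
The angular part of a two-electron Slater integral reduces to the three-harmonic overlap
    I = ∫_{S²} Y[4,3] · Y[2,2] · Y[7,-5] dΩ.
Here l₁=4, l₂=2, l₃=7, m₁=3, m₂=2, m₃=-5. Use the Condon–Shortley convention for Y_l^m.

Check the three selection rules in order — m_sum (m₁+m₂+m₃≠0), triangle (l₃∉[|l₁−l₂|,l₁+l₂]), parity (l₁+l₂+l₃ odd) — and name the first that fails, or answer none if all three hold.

triangle

azimuthal sum: 3 + 2 − 5 = 0  ✓
2 ≤ 7 ≤ 6 (triangle on l)  ✗
L = 4 + 2 + 7 = 13 (odd)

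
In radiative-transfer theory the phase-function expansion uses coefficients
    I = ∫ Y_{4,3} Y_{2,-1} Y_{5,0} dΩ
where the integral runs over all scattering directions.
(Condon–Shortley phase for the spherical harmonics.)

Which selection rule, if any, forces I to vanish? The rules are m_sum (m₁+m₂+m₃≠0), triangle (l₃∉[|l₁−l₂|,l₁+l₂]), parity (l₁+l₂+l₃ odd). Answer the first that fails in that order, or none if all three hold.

azimuthal sum: 3 − 1 + 0 = 2  ✗
2 ≤ 5 ≤ 6 (triangle on l)
L = 4 + 2 + 5 = 11 (odd)

m_sum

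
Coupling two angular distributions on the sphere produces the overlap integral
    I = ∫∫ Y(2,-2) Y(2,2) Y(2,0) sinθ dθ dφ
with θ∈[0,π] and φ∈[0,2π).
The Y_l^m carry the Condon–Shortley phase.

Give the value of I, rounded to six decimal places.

-0.180224

Rules hold: Σm=0, L=6 even, 0≤2≤4.
N = 5·5·5 = 125
Δ = 2!·2!·2!/7! = 1/630
Racah Σ t=0..2: t=0:+1/8 t=1:−1/1 t=2:+1/8 = -3/4
⇒ 3j(2 2 2; 0 0 0)² = 2/35, sgn -1
Racah Σ t=2..2: t=2:+1/8 = 1/8
⇒ 3j(2 2 2; -2 2 0)² = 2/35, sgn +1
4πI² = N·(3j₀)²·(3jₘ)² = 20/49
I = -1·√(0.408163/4π) = -0.18022375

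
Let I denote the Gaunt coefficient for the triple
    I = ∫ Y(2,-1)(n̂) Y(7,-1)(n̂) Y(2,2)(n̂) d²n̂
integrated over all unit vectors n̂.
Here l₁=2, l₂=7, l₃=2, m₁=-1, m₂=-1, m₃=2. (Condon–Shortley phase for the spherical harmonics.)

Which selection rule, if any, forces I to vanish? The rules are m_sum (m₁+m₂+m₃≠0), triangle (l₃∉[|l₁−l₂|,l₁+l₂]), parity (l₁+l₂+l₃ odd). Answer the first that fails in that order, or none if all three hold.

triangle

Σmᵢ = 0  ✓
l₃∈[|l₁−l₂|,l₁+l₂]=[5,9], have l₃=2  ✗
Σlᵢ = 11 ⇒ odd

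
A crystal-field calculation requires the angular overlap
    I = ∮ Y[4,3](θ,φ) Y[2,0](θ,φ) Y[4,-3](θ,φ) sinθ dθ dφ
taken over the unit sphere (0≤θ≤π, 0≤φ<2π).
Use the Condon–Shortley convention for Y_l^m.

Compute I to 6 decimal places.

Rules hold: Σm=0, L=10 even, 2≤4≤6.
N = 9·5·9 = 405
Δ = 2!·6!·2!/11! = 1/13860
Racah Σ t=0..2: t=0:+1/192 t=1:−1/36 t=2:+1/192 = -5/288
⇒ 3j(4 2 4; 0 0 0)² = 20/693, sgn -1
Racah Σ t=0..1: t=0:+1/480 t=1:−1/720 = 1/1440
⇒ 3j(4 2 4; 3 0 -3)² = 7/1980, sgn -1
4πI² = N·(3j₀)²·(3jₘ)² = 5/121
I = +1·√(0.0413223/4π) = 0.05734392

0.057344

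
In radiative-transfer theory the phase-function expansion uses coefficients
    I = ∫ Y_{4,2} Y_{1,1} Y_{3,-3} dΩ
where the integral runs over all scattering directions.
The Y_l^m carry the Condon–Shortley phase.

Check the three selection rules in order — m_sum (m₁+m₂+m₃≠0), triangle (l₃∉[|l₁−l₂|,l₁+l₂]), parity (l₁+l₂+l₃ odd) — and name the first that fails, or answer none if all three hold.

Σmᵢ = 0  ✓
l₃∈[|l₁−l₂|,l₁+l₂]=[3,5], have l₃=3  ✓
Σlᵢ = 8 ⇒ even  ✓

none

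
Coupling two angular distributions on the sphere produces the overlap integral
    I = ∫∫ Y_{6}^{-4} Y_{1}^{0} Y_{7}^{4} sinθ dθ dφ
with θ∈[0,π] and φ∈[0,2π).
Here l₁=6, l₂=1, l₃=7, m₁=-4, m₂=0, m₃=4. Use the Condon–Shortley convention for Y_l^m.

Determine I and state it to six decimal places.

0.201000

Checks pass: Σm=0; 14 even; l₃=7∈[5,7].
(2·6+1)(2·1+1)(2·7+1) = 585
Δ: 0! 12! 2! / 15! → 1/1365
sum: t=0:+1/518400 = 1/518400
3j²(6 1 7; 0 0 0) = Δ·Π!·Σ² = 7/195  (sign -1)
sum: t=0:+1/7257600 = 1/7257600
3j²(6 1 7; -4 0 4) = Δ·Π!·Σ² = 11/455  (sign -1)
combine: 4πI² = 585·7/195·11/455 = 33/65
take √, sign +1: I = 0.20099968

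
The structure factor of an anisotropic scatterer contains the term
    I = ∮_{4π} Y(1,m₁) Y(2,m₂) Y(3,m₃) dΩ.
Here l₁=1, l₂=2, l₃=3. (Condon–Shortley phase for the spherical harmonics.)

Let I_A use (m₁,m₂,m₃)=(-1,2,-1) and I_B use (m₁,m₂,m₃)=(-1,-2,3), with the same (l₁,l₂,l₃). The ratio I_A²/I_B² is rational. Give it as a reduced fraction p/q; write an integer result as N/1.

1/15

l's match ⇒ only the (l;m) 3-j factors differ between A and B.
A: triangle coeff Δ(1,2,3) = 1/105; Σ_t [0,0]: t=0:+1/48 = 1/48; (3j)²=1/105 [(1 2 3; -1 2 -1)], sign=+1
B: triangle coeff Δ(1,2,3) = 1/105; Σ_t [0,0]: t=0:+1/48 = 1/48; (3j)²=1/7 [(1 2 3; -1 -2 3)], sign=+1
I_A²/I_B² = (1/105)/(1/7) = 1/15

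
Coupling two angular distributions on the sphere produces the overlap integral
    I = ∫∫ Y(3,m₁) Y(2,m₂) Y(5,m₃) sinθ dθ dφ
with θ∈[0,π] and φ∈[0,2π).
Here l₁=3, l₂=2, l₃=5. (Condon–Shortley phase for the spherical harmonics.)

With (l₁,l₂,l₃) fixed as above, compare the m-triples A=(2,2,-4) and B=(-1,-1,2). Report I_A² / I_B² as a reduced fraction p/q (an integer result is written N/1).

6/5

l's match ⇒ only the (l;m) 3-j factors differ between A and B.
A: triangle coeff Δ(3,2,5) = 1/2310; Σ_t [0,0]: t=0:+1/2880 = 1/2880; (3j)²=3/55 [(3 2 5; 2 2 -4)], sign=-1
B: triangle coeff Δ(3,2,5) = 1/2310; Σ_t [0,0]: t=0:+1/288 = 1/288; (3j)²=1/22 [(3 2 5; -1 -1 2)], sign=-1
I_A²/I_B² = (3/55)/(1/22) = 6/5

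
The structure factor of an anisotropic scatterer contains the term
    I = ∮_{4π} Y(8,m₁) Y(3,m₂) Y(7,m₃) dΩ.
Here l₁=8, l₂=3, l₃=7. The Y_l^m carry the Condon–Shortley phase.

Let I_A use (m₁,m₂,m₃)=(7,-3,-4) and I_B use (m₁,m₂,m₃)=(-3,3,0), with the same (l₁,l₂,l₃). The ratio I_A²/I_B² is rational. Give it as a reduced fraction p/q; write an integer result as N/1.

Shared (l₁,l₂,l₃)=(8,3,7): N and (l;000)² cancel in I_A²/I_B².
A: Δ = 4!·12!·2!/19! = 1/5290740; Racah Σ t=0..0: t=0:+1/1916006400 = 1/1916006400; ⇒ 3j(8 3 7; 7 -3 -4)² = 15/1292, sgn -1
B: Δ = 4!·12!·2!/19! = 1/5290740; Racah Σ t=4..4: t=4:+1/29030400 = 1/29030400; ⇒ 3j(8 3 7; -3 3 0)² = 165/8398, sgn -1
I_A²/I_B² = (15/1292)/(165/8398) = 13/22

13/22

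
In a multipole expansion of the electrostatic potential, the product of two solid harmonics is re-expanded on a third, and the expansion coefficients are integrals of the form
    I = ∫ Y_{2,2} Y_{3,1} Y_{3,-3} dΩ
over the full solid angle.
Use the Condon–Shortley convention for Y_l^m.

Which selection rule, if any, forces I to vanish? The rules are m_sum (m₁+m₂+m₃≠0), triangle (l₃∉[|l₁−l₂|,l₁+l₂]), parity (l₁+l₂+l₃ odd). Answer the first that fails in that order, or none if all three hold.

azimuthal sum: 2 + 1 − 3 = 0  ✓
1 ≤ 3 ≤ 5 (triangle on l)  ✓
L = 2 + 3 + 3 = 8 (even)  ✓

none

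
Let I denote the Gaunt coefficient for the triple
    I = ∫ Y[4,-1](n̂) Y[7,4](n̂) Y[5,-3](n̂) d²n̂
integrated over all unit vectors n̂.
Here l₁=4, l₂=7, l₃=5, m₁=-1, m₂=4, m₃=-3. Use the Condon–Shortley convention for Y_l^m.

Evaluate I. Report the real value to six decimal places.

0.052474

Rules hold: Σm=0, L=16 even, 3≤5≤11.
N = 9·15·11 = 1485
Δ = 6!·2!·8!/17! = 1/6126120
Racah Σ t=2..4: t=2:+1/69120 t=3:−1/20736 t=4:+1/69120 = -1/51840
⇒ 3j(4 7 5; 0 0 0)² = 280/21879, sgn +1
Racah Σ t=3..5: t=3:−1/2903040 t=4:+1/241920 t=5:−1/345600 = 13/14515200
⇒ 3j(4 7 5; -1 4 -3)² = 13/7140, sgn +1
4πI² = N·(3j₀)²·(3jₘ)² = 10/289
I = +1·√(0.0346021/4π) = 0.05247424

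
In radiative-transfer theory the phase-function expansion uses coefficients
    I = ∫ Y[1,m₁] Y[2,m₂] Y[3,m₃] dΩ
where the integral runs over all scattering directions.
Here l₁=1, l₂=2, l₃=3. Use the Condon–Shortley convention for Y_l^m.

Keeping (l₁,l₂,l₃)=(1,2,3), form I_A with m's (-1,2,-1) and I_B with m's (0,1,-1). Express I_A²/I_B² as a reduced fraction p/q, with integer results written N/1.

1/8

l's match ⇒ only the (l;m) 3-j factors differ between A and B.
A: triangle coeff Δ(1,2,3) = 1/105; Σ_t [0,0]: t=0:+1/48 = 1/48; (3j)²=1/105 [(1 2 3; -1 2 -1)], sign=+1
B: triangle coeff Δ(1,2,3) = 1/105; Σ_t [0,0]: t=0:+1/6 = 1/6; (3j)²=8/105 [(1 2 3; 0 1 -1)], sign=+1
I_A²/I_B² = (1/105)/(8/105) = 1/8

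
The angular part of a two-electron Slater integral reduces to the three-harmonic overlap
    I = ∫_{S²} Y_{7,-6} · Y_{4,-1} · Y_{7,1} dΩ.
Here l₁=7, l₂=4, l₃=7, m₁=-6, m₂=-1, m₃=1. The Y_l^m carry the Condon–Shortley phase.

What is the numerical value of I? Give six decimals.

0.000000

-6 − 1 + 1 = -6 ≠ 0: azimuthal integral kills it; I = 0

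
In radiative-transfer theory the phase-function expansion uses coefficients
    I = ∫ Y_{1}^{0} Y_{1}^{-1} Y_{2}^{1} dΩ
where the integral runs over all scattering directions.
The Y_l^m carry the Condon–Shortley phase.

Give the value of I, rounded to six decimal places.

m-sum 0 ✓  L=4 even ✓  0≤2≤2 ✓
Π(2lᵢ+1) = 3×3×5 = 45
triangle coeff Δ(1,1,2) = 1/30
Σ_t [0,0]: t=0:+1/1 = 1/1
(3j)²=2/15 [(1 1 2; 0 0 0)], sign=+1
Σ_t [0,0]: t=0:+1/2 = 1/2
(3j)²=1/10 [(1 1 2; 0 -1 1)], sign=-1
⇒ 4πI² = 3/5
I = (-1)√(3/5/(4π)) = -0.21850969

-0.218510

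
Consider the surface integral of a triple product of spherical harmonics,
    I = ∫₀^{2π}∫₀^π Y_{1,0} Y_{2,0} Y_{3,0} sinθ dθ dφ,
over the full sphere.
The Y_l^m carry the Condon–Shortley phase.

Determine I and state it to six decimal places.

m-sum 0 ✓  L=6 even ✓  1≤3≤3 ✓
Π(2lᵢ+1) = 3×5×7 = 105
triangle coeff Δ(1,2,3) = 1/105
Σ_t [0,0]: t=0:+1/4 = 1/4
(3j)²=3/35 [(1 2 3; 0 0 0)], sign=-1
(m-triple is (0,0,0) — same symbol as above.)
⇒ 4πI² = 27/35
I = (+1)√(27/35/(4π)) = 0.24776670

0.247767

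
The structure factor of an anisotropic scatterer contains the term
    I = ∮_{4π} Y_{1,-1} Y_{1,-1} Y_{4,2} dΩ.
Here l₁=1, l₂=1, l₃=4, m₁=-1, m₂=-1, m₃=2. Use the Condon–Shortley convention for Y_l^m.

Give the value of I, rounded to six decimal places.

0.000000

l₃=4 ∉ [0,2] — triangle fails ⇒ I = 0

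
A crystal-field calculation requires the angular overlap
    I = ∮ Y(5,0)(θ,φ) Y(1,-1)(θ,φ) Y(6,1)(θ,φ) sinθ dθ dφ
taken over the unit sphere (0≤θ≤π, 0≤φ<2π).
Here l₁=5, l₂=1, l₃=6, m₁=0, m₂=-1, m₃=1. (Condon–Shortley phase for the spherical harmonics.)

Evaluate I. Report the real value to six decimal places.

-0.187239

m-sum 0 ✓  L=12 even ✓  4≤6≤6 ✓
Π(2lᵢ+1) = 11×3×13 = 429
triangle coeff Δ(5,1,6) = 1/858
Σ_t [0,0]: t=0:+1/14400 = 1/14400
(3j)²=6/143 [(5 1 6; 0 0 0)], sign=+1
Σ_t [0,0]: t=0:+1/28800 = 1/28800
(3j)²=7/286 [(5 1 6; 0 -1 1)], sign=-1
⇒ 4πI² = 63/143
I = (-1)√(63/143/(4π)) = -0.18723944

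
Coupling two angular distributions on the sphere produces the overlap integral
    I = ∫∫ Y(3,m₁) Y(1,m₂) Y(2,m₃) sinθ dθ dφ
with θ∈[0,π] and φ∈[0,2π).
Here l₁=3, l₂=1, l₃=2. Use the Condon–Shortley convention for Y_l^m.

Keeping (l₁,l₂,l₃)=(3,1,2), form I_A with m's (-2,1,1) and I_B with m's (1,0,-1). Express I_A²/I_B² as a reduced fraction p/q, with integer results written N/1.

5/4

Shared (l₁,l₂,l₃)=(3,1,2): N and (l;000)² cancel in I_A²/I_B².
A: Δ = 2!·4!·0!/7! = 1/105; Racah Σ t=2..2: t=2:+1/12 = 1/12; ⇒ 3j(3 1 2; -2 1 1)² = 2/21, sgn -1
B: Δ = 2!·4!·0!/7! = 1/105; Racah Σ t=1..1: t=1:−1/6 = -1/6; ⇒ 3j(3 1 2; 1 0 -1)² = 8/105, sgn +1
I_A²/I_B² = (2/21)/(8/105) = 5/4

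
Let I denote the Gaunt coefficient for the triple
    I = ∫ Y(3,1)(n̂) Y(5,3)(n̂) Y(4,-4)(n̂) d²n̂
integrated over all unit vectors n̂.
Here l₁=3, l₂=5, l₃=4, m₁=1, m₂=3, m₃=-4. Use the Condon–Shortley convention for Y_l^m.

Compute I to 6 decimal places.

Rules hold: Σm=0, L=12 even, 2≤4≤8.
N = 7·11·9 = 693
Δ = 4!·2!·6!/13! = 1/180180
Racah Σ t=1..3: t=1:−1/576 t=2:+1/144 t=3:−1/576 = 1/288
⇒ 3j(3 5 4; 0 0 0)² = 20/1001, sgn +1
Racah Σ t=2..2: t=2:+1/5760 = 1/5760
⇒ 3j(3 5 4; 1 3 -4)² = 56/2145, sgn +1
4πI² = N·(3j₀)²·(3jₘ)² = 672/1859
I = +1·√(0.361485/4π) = 0.16960553

0.169606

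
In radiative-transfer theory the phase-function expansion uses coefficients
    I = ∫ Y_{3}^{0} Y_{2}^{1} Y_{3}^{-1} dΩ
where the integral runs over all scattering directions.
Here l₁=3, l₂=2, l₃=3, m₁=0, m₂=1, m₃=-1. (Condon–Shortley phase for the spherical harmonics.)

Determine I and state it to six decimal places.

m-sum 0 ✓  L=8 even ✓  1≤3≤5 ✓
Π(2lᵢ+1) = 7×5×7 = 245
triangle coeff Δ(3,2,3) = 1/3780
Σ_t [0,2]: t=0:+1/24 t=1:−1/4 t=2:+1/24 = -1/6
(3j)²=4/105 [(3 2 3; 0 0 0)], sign=+1
Σ_t [1,2]: t=1:−1/8 t=2:+1/12 = -1/24
(3j)²=1/210 [(3 2 3; 0 1 -1)], sign=-1
⇒ 4πI² = 2/45
I = (-1)√(2/45/(4π)) = -0.05947080

-0.059471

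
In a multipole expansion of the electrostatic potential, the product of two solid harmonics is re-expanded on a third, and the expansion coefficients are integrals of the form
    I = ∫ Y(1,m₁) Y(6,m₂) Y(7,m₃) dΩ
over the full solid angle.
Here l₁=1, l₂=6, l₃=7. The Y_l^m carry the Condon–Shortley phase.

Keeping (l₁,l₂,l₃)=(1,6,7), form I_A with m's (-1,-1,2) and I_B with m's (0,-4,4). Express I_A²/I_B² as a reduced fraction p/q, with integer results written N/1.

12/11

Shared (l₁,l₂,l₃)=(1,6,7): N and (l;000)² cancel in I_A²/I_B².
A: Δ = 0!·2!·12!/15! = 1/1365; Racah Σ t=0..0: t=0:+1/1209600 = 1/1209600; ⇒ 3j(1 6 7; -1 -1 2)² = 12/455, sgn -1
B: Δ = 0!·2!·12!/15! = 1/1365; Racah Σ t=0..0: t=0:+1/7257600 = 1/7257600; ⇒ 3j(1 6 7; 0 -4 4)² = 11/455, sgn -1
I_A²/I_B² = (12/455)/(11/455) = 12/11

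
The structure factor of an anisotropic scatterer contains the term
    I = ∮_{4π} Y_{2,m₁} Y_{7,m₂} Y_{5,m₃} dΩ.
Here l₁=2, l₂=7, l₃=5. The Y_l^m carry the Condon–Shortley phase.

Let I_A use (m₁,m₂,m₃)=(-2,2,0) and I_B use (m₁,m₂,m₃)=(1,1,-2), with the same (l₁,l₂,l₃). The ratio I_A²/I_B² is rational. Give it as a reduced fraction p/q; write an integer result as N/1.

l's match ⇒ only the (l;m) 3-j factors differ between A and B.
A: triangle coeff Δ(2,7,5) = 1/15015; Σ_t [4,4]: t=4:+1/345600 = 1/345600; (3j)²=6/715 [(2 7 5; -2 2 0)], sign=-1
B: triangle coeff Δ(2,7,5) = 1/15015; Σ_t [1,1]: t=1:−1/181440 = -1/181440; (3j)²=32/3003 [(2 7 5; 1 1 -2)], sign=+1
I_A²/I_B² = (6/715)/(32/3003) = 63/80

63/80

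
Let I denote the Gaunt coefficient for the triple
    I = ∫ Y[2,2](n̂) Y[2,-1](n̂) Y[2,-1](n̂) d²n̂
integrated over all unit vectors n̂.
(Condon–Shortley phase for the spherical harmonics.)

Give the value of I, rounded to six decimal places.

0.220728

Checks pass: Σm=0; 6 even; l₃=2∈[0,4].
(2·2+1)(2·2+1)(2·2+1) = 125
Δ: 2! 2! 2! / 7! → 1/630
sum: t=0:+1/8 t=1:−1/1 t=2:+1/8 = -3/4
3j²(2 2 2; 0 0 0) = Δ·Π!·Σ² = 2/35  (sign -1)
sum: t=0:+1/4 = 1/4
3j²(2 2 2; 2 -1 -1) = Δ·Π!·Σ² = 3/35  (sign -1)
combine: 4πI² = 125·2/35·3/35 = 30/49
take √, sign +1: I = 0.22072812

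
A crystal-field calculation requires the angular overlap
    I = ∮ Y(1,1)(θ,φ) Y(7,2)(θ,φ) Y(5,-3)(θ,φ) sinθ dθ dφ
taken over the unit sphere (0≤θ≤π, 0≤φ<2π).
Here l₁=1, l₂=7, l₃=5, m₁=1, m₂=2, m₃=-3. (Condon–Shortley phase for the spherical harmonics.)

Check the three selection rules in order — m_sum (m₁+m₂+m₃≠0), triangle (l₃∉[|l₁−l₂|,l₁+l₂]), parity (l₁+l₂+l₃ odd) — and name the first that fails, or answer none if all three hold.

azimuthal sum: 1 + 2 − 3 = 0  ✓
6 ≤ 5 ≤ 8 (triangle on l)  ✗
L = 1 + 7 + 5 = 13 (odd)

triangle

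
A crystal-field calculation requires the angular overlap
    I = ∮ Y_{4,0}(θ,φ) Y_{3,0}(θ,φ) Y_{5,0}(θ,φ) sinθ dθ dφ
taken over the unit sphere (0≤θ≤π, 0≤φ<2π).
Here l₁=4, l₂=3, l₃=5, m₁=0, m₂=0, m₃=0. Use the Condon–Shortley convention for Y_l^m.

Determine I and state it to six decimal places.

Rules hold: Σm=0, L=12 even, 1≤5≤7.
N = 9·7·11 = 693
Δ = 2!·6!·4!/13! = 1/180180
Racah Σ t=0..2: t=0:+1/576 t=1:−1/144 t=2:+1/576 = -1/288
⇒ 3j(4 3 5; 0 0 0)² = 20/1001, sgn +1
(m-triple is (0,0,0) — same symbol as above.)
4πI² = N·(3j₀)²·(3jₘ)² = 3600/13013
I = +1·√(0.276646/4π) = 0.14837393

0.148374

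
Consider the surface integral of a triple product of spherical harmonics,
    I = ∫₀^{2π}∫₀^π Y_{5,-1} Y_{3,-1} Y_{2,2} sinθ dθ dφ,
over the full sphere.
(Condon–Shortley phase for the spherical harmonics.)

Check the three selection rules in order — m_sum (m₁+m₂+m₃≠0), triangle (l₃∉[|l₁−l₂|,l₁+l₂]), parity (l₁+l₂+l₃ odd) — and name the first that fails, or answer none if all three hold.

Σmᵢ = 0  ✓
l₃∈[|l₁−l₂|,l₁+l₂]=[2,8], have l₃=2  ✓
Σlᵢ = 10 ⇒ even  ✓

none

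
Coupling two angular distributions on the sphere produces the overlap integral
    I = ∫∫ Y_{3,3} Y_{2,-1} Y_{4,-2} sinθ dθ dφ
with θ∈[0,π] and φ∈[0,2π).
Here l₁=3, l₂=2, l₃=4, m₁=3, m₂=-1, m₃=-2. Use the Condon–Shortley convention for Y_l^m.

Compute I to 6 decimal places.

Σlᵢ=9 odd — θ-integrand is odd under cosθ→−cosθ; I=0

0.000000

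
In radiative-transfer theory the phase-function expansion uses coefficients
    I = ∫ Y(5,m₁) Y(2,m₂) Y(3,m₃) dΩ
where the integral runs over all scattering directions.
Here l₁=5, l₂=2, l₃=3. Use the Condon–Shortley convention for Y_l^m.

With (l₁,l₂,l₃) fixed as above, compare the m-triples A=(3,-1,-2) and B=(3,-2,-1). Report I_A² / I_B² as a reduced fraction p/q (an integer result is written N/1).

Same 5,2,3: normalisation and zero-m 3j drop out of the ratio.
A: Δ: 4! 6! 0! / 11! → 1/2310; sum: t=1:−1/720 = -1/720; 3j²(5 2 3; 3 -1 -2) = Δ·Π!·Σ² = 8/165  (sign +1)
B: Δ: 4! 6! 0! / 11! → 1/2310; sum: t=0:+1/1152 = 1/1152; 3j²(5 2 3; 3 -2 -1) = Δ·Π!·Σ² = 1/33  (sign +1)
I_A²/I_B² = (8/165)/(1/33) = 8/5

8/5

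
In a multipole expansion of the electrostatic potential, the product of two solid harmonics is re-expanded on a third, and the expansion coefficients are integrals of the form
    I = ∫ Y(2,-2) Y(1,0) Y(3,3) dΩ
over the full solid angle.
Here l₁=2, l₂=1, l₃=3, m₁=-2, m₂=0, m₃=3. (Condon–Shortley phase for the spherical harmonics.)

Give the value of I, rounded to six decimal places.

-2 + 0 + 3 = 1 ≠ 0: azimuthal integral kills it; I = 0

0.000000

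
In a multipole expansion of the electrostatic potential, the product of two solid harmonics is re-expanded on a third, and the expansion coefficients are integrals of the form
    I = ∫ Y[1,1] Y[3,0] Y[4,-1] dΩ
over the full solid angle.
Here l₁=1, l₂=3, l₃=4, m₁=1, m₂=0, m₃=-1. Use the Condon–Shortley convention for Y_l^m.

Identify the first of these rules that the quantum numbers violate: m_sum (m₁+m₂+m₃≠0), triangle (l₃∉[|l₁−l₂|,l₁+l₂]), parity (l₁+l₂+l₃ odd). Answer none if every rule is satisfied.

none

m₁+m₂+m₃ = 1 + 0 − 1 = 0  ✓
triangle: |1−3|=2 ≤ l₃=4 ≤ 1+3=4  ✓
parity: l₁+l₂+l₃ = 8 is even  ✓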